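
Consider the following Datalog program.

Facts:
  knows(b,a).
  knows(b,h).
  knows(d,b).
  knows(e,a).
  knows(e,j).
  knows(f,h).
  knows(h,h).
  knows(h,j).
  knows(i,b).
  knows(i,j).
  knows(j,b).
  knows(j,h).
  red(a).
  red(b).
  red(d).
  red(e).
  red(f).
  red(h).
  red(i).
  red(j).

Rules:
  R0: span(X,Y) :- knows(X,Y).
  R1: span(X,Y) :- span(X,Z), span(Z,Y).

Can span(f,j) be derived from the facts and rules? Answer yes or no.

round 1: derive span(b,a) via R0 from knows(b,a)
round 1: derive span(b,h) via R0 from knows(b,h)
round 1: derive span(d,b) via R0 from knows(d,b)
round 1: derive span(e,a) via R0 from knows(e,a)
round 1: derive span(e,j) via R0 from knows(e,j)
round 1: derive span(f,h) via R0 from knows(f,h)
round 1: derive span(h,h) via R0 from knows(h,h)
round 1: derive span(h,j) via R0 from knows(h,j)
round 1: derive span(i,b) via R0 from knows(i,b)
round 1: derive span(i,j) via R0 from knows(i,j)
round 1: derive span(j,b) via R0 from knows(j,b)
round 1: derive span(j,h) via R0 from knows(j,h)
round 2: derive span(b,j) via R1 from span(b,h), span(h,j)
round 2: derive span(d,a) via R1 from span(d,b), span(b,a)
round 2: derive span(d,h) via R1 from span(d,b), span(b,h)
round 2: derive span(e,b) via R1 from span(e,j), span(j,b)
round 2: derive span(e,h) via R1 from span(e,j), span(j,h)
round 2: derive span(f,j) via R1 from span(f,h), span(h,j)
round 2: derive span(h,b) via R1 from span(h,j), span(j,b)
round 2: derive span(i,a) via R1 from span(i,b), span(b,a)
round 2: derive span(i,h) via R1 from span(i,b), span(b,h)
round 2: derive span(j,a) via R1 from span(j,b), span(b,a)
round 2: derive span(j,j) via R1 from span(j,h), span(h,j)
round 3: derive span(b,b) via R1 from span(b,h), span(h,b)
round 3: derive span(d,j) via R1 from span(d,b), span(b,j)
round 3: derive span(f,a) via R1 from span(f,j), span(j,a)
round 3: derive span(f,b) via R1 from span(f,h), span(h,b)
round 3: derive span(h,a) via R1 from span(h,b), span(b,a)

yes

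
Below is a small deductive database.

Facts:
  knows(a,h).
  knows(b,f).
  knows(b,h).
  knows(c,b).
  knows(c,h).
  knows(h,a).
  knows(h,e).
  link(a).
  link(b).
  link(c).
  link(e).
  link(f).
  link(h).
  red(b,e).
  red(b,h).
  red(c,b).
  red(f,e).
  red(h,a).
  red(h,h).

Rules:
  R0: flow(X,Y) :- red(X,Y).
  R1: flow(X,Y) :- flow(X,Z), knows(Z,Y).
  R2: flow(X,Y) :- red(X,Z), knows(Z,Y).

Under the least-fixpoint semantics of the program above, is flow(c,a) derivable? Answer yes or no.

round 1: derive flow(b,e) via R0 from red(b,e)
round 1: derive flow(b,h) via R0 from red(b,h)
round 1: derive flow(c,b) via R0 from red(c,b)
round 1: derive flow(f,e) via R0 from red(f,e)
round 1: derive flow(h,a) via R0 from red(h,a)
round 1: derive flow(h,h) via R0 from red(h,h)
round 1: derive flow(b,a) via R2 from red(b,h), knows(h,a)
round 1: derive flow(c,f) via R2 from red(c,b), knows(b,f)
round 1: derive flow(c,h) via R2 from red(c,b), knows(b,h)
round 1: derive flow(h,e) via R2 from red(h,h), knows(h,e)
round 2: derive flow(c,a) via R1 from flow(c,h), knows(h,a)
round 2: derive flow(c,e) via R1 from flow(c,h), knows(h,e)

yes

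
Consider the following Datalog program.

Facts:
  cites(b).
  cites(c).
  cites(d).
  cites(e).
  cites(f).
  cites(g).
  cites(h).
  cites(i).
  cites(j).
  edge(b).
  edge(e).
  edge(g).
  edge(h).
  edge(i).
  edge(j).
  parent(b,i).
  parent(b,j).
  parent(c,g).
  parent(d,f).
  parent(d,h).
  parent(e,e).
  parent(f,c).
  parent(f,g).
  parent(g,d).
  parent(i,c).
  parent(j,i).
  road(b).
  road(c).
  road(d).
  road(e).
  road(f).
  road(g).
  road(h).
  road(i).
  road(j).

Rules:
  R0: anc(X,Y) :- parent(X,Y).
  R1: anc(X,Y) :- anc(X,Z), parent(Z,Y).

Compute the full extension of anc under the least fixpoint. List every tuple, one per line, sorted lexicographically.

anc(b,c)
anc(b,d)
anc(b,f)
anc(b,g)
anc(b,h)
anc(b,i)
anc(b,j)
anc(c,c)
anc(c,d)
anc(c,f)
anc(c,g)
anc(c,h)
anc(d,c)
anc(d,d)
anc(d,f)
anc(d,g)
anc(d,h)
anc(e,e)
anc(f,c)
anc(f,d)
anc(f,f)
anc(f,g)
anc(f,h)
anc(g,c)
anc(g,d)
anc(g,f)
anc(g,g)
anc(g,h)
anc(i,c)
anc(i,d)
anc(i,f)
anc(i,g)
anc(i,h)
anc(j,c)
anc(j,d)
anc(j,f)
anc(j,g)
anc(j,h)
anc(j,i)

round 1: derive anc(b,i) via R0 from parent(b,i)
round 1: derive anc(b,j) via R0 from parent(b,j)
round 1: derive anc(c,g) via R0 from parent(c,g)
round 1: derive anc(d,f) via R0 from parent(d,f)
round 1: derive anc(d,h) via R0 from parent(d,h)
round 1: derive anc(e,e) via R0 from parent(e,e)
round 1: derive anc(f,c) via R0 from parent(f,c)
round 1: derive anc(f,g) via R0 from parent(f,g)
round 1: derive anc(g,d) via R0 from parent(g,d)
round 1: derive anc(i,c) via R0 from parent(i,c)
round 1: derive anc(j,i) via R0 from parent(j,i)
round 2: derive anc(b,c) via R1 from anc(b,i), parent(i,c)
round 2: derive anc(c,d) via R1 from anc(c,g), parent(g,d)
round 2: derive anc(d,c) via R1 from anc(d,f), parent(f,c)
round 2: derive anc(d,g) via R1 from anc(d,f), parent(f,g)
round 2: derive anc(f,d) via R1 from anc(f,g), parent(g,d)
round 2: derive anc(g,f) via R1 from anc(g,d), parent(d,f)
round 2: derive anc(g,h) via R1 from anc(g,d), parent(d,h)
round 2: derive anc(i,g) via R1 from anc(i,c), parent(c,g)
round 2: derive anc(j,c) via R1 from anc(j,i), parent(i,c)
round 3: derive anc(b,g) via R1 from anc(b,c), parent(c,g)
round 3: derive anc(c,f) via R1 from anc(c,d), parent(d,f)
round 3: derive anc(c,h) via R1 from anc(c,d), parent(d,h)
round 3: derive anc(d,d) via R1 from anc(d,g), parent(g,d)
round 3: derive anc(f,f) via R1 from anc(f,d), parent(d,f)
round 3: derive anc(f,h) via R1 from anc(f,d), parent(d,h)
round 3: derive anc(g,c) via R1 from anc(g,f), parent(f,c)
round 3: derive anc(g,g) via R1 from anc(g,f), parent(f,g)
round 3: derive anc(i,d) via R1 from anc(i,g), parent(g,d)
round 3: derive anc(j,g) via R1 from anc(j,c), parent(c,g)
round 4: derive anc(b,d) via R1 from anc(b,g), parent(g,d)
round 4: derive anc(c,c) via R1 from anc(c,f), parent(f,c)
round 4: derive anc(i,f) via R1 from anc(i,d), parent(d,f)
round 4: derive anc(i,h) via R1 from anc(i,d), parent(d,h)
round 4: derive anc(j,d) via R1 from anc(j,g), parent(g,d)
round 5: derive anc(b,f) via R1 from anc(b,d), parent(d,f)
round 5: derive anc(b,h) via R1 from anc(b,d), parent(d,h)
round 5: derive anc(j,f) via R1 from anc(j,d), parent(d,f)
round 5: derive anc(j,h) via R1 from anc(j,d), parent(d,h)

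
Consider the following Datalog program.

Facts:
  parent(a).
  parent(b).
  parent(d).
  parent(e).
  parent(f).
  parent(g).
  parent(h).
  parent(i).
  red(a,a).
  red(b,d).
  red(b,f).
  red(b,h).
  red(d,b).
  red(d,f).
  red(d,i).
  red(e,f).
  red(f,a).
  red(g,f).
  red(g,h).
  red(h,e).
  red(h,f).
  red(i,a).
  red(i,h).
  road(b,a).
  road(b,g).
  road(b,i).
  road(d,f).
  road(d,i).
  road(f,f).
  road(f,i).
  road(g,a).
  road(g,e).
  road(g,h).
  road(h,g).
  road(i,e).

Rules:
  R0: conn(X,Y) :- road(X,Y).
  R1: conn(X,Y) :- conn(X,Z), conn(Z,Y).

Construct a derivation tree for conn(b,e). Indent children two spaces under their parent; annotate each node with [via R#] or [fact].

round 1: derive conn(b,a) via R0 from road(b,a)
round 1: derive conn(b,g) via R0 from road(b,g)
round 1: derive conn(b,i) via R0 from road(b,i)
round 1: derive conn(d,f) via R0 from road(d,f)
round 1: derive conn(d,i) via R0 from road(d,i)
round 1: derive conn(f,f) via R0 from road(f,f)
round 1: derive conn(f,i) via R0 from road(f,i)
round 1: derive conn(g,a) via R0 from road(g,a)
round 1: derive conn(g,e) via R0 from road(g,e)
round 1: derive conn(g,h) via R0 from road(g,h)
round 1: derive conn(h,g) via R0 from road(h,g)
round 1: derive conn(i,e) via R0 from road(i,e)
round 2: derive conn(b,e) via R1 from conn(b,g), conn(g,e)
round 2: derive conn(b,h) via R1 from conn(b,g), conn(g,h)
round 2: derive conn(d,e) via R1 from conn(d,i), conn(i,e)
round 2: derive conn(f,e) via R1 from conn(f,i), conn(i,e)
round 2: derive conn(g,g) via R1 from conn(g,h), conn(h,g)
round 2: derive conn(h,a) via R1 from conn(h,g), conn(g,a)
round 2: derive conn(h,e) via R1 from conn(h,g), conn(g,e)
round 2: derive conn(h,h) via R1 from conn(h,g), conn(g,h)

conn(b,e)  [via R1]
  conn(b,g)  [via R0]
    road(b,g)  [fact]
  conn(g,e)  [via R0]
    road(g,e)  [fact]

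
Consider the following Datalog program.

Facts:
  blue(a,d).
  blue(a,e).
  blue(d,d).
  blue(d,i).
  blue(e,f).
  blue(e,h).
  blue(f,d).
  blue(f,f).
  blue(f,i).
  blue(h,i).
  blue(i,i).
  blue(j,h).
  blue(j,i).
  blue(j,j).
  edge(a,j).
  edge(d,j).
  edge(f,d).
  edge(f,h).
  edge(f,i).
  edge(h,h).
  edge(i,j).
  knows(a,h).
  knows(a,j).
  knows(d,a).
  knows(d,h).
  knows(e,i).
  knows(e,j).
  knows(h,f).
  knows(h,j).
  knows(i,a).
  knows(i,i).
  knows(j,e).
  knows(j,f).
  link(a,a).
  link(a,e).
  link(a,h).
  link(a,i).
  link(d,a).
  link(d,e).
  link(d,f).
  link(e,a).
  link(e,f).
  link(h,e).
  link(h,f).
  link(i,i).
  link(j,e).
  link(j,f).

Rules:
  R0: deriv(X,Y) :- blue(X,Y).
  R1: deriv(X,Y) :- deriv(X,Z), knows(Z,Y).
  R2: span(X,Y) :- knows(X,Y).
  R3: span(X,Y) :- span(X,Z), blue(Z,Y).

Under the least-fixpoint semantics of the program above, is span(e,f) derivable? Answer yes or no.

round 1: derive span(a,h) via R2 from knows(a,h)
round 1: derive span(a,j) via R2 from knows(a,j)
round 1: derive span(d,a) via R2 from knows(d,a)
round 1: derive span(d,h) via R2 from knows(d,h)
round 1: derive span(e,i) via R2 from knows(e,i)
round 1: derive span(e,j) via R2 from knows(e,j)
round 1: derive span(h,f) via R2 from knows(h,f)
round 1: derive span(h,j) via R2 from knows(h,j)
round 1: derive span(i,a) via R2 from knows(i,a)
round 1: derive span(i,i) via R2 from knows(i,i)
round 1: derive span(j,e) via R2 from knows(j,e)
round 1: derive span(j,f) via R2 from knows(j,f)
round 2: derive span(a,i) via R3 from span(a,h), blue(h,i)
round 2: derive span(d,d) via R3 from span(d,a), blue(a,d)
round 2: derive span(d,e) via R3 from span(d,a), blue(a,e)
round 2: derive span(d,i) via R3 from span(d,h), blue(h,i)
round 2: derive span(e,h) via R3 from span(e,j), blue(j,h)
round 2: derive span(h,d) via R3 from span(h,f), blue(f,d)
round 2: derive span(h,h) via R3 from span(h,j), blue(j,h)
round 2: derive span(h,i) via R3 from span(h,f), blue(f,i)
round 2: derive span(i,d) via R3 from span(i,a), blue(a,d)
round 2: derive span(i,e) via R3 from span(i,a), blue(a,e)
round 2: derive span(j,d) via R3 from span(j,f), blue(f,d)
round 2: derive span(j,h) via R3 from span(j,e), blue(e,h)
round 2: derive span(j,i) via R3 from span(j,f), blue(f,i)
round 3: derive span(d,f) via R3 from span(d,e), blue(e,f)
round 3: derive span(i,f) via R3 from span(i,e), blue(e,f)
round 3: derive span(i,h) via R3 from span(i,e), blue(e,h)

no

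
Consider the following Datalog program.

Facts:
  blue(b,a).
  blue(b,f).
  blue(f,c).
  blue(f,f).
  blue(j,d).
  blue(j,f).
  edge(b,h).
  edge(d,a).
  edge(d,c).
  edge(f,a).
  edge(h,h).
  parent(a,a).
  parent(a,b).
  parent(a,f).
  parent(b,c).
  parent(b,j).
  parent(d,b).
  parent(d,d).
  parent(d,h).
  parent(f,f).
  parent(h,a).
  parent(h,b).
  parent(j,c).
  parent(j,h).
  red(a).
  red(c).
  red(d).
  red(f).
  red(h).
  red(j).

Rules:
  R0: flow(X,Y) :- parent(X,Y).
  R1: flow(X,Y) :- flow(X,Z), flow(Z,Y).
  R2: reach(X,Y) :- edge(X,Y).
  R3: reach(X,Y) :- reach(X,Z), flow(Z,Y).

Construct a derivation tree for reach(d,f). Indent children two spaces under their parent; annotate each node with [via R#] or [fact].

reach(d,f)  [via R3]
  reach(d,a)  [via R2]
    edge(d,a)  [fact]
  flow(a,f)  [via R0]
    parent(a,f)  [fact]

round 1: derive flow(a,a) via R0 from parent(a,a)
round 1: derive flow(a,b) via R0 from parent(a,b)
round 1: derive flow(a,f) via R0 from parent(a,f)
round 1: derive flow(b,c) via R0 from parent(b,c)
round 1: derive flow(b,j) via R0 from parent(b,j)
round 1: derive flow(d,b) via R0 from parent(d,b)
round 1: derive flow(d,d) via R0 from parent(d,d)
round 1: derive flow(d,h) via R0 from parent(d,h)
round 1: derive flow(f,f) via R0 from parent(f,f)
round 1: derive flow(h,a) via R0 from parent(h,a)
round 1: derive flow(h,b) via R0 from parent(h,b)
round 1: derive flow(j,c) via R0 from parent(j,c)
round 1: derive flow(j,h) via R0 from parent(j,h)
round 1: derive reach(b,h) via R2 from edge(b,h)
round 1: derive reach(d,a) via R2 from edge(d,a)
round 1: derive reach(d,c) via R2 from edge(d,c)
round 1: derive reach(f,a) via R2 from edge(f,a)
round 1: derive reach(h,h) via R2 from edge(h,h)
round 2: derive flow(a,c) via R1 from flow(a,b), flow(b,c)
round 2: derive flow(a,j) via R1 from flow(a,b), flow(b,j)
round 2: derive flow(b,h) via R1 from flow(b,j), flow(j,h)
round 2: derive flow(d,a) via R1 from flow(d,h), flow(h,a)
round 2: derive flow(d,c) via R1 from flow(d,b), flow(b,c)
round 2: derive flow(d,j) via R1 from flow(d,b), flow(b,j)
round 2: derive flow(h,c) via R1 from flow(h,b), flow(b,c)
round 2: derive flow(h,f) via R1 from flow(h,a), flow(a,f)
round 2: derive flow(h,j) via R1 from flow(h,b), flow(b,j)
round 2: derive flow(j,a) via R1 from flow(j,h), flow(h,a)
round 2: derive flow(j,b) via R1 from flow(j,h), flow(h,b)
round 2: derive reach(b,a) via R3 from reach(b,h), flow(h,a)
round 2: derive reach(b,b) via R3 from reach(b,h), flow(h,b)
round 2: derive reach(d,b) via R3 from reach(d,a), flow(a,b)
round 2: derive reach(d,f) via R3 from reach(d,a), flow(a,f)
round 2: derive reach(f,b) via R3 from reach(f,a), flow(a,b)
round 2: derive reach(f,f) via R3 from reach(f,a), flow(a,f)
round 2: derive reach(h,a) via R3 from reach(h,h), flow(h,a)
round 2: derive reach(h,b) via R3 from reach(h,h), flow(h,b)
round 3: derive flow(a,h) via R1 from flow(a,b), flow(b,h)
round 3: derive flow(b,a) via R1 from flow(b,h), flow(h,a)
round 3: derive flow(b,b) via R1 from flow(b,h), flow(h,b)
round 3: derive flow(b,f) via R1 from flow(b,h), flow(h,f)
round 3: derive flow(d,f) via R1 from flow(d,a), flow(a,f)
round 3: derive flow(h,h) via R1 from flow(h,b), flow(b,h)
round 3: derive flow(j,f) via R1 from flow(j,a), flow(a,f)
round 3: derive flow(j,j) via R1 from flow(j,a), flow(a,j)
round 3: derive reach(b,c) via R3 from reach(b,a), flow(a,c)
round 3: derive reach(b,f) via R3 from reach(b,a), flow(a,f)
round 3: derive reach(b,j) via R3 from reach(b,a), flow(a,j)
round 3: derive reach(d,h) via R3 from reach(d,b), flow(b,h)
round 3: derive reach(d,j) via R3 from reach(d,a), flow(a,j)
round 3: derive reach(f,c) via R3 from reach(f,a), flow(a,c)
round 3: derive reach(f,h) via R3 from reach(f,b), flow(b,h)
round 3: derive reach(f,j) via R3 from reach(f,a), flow(a,j)
round 3: derive reach(h,c) via R3 from reach(h,a), flow(a,c)
round 3: derive reach(h,f) via R3 from reach(h,a), flow(a,f)
round 3: derive reach(h,j) via R3 from reach(h,a), flow(a,j)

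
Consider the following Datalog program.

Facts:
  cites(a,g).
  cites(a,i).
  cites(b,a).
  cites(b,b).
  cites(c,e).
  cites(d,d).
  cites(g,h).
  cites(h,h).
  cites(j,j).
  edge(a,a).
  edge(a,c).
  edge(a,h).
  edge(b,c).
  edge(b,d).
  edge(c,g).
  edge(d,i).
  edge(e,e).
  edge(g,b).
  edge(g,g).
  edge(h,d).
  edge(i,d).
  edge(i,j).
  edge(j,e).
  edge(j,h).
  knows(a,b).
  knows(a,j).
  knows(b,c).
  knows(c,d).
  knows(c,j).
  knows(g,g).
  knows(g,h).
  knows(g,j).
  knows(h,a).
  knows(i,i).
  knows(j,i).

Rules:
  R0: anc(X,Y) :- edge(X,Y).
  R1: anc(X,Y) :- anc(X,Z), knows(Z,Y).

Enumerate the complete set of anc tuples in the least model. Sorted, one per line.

round 1: derive anc(a,a) via R0 from edge(a,a)
round 1: derive anc(a,c) via R0 from edge(a,c)
round 1: derive anc(a,h) via R0 from edge(a,h)
round 1: derive anc(b,c) via R0 from edge(b,c)
round 1: derive anc(b,d) via R0 from edge(b,d)
round 1: derive anc(c,g) via R0 from edge(c,g)
round 1: derive anc(d,i) via R0 from edge(d,i)
round 1: derive anc(e,e) via R0 from edge(e,e)
round 1: derive anc(g,b) via R0 from edge(g,b)
round 1: derive anc(g,g) via R0 from edge(g,g)
round 1: derive anc(h,d) via R0 from edge(h,d)
round 1: derive anc(i,d) via R0 from edge(i,d)
round 1: derive anc(i,j) via R0 from edge(i,j)
round 1: derive anc(j,e) via R0 from edge(j,e)
round 1: derive anc(j,h) via R0 from edge(j,h)
round 2: derive anc(a,b) via R1 from anc(a,a), knows(a,b)
round 2: derive anc(a,d) via R1 from anc(a,c), knows(c,d)
round 2: derive anc(a,j) via R1 from anc(a,a), knows(a,j)
round 2: derive anc(b,j) via R1 from anc(b,c), knows(c,j)
round 2: derive anc(c,h) via R1 from anc(c,g), knows(g,h)
round 2: derive anc(c,j) via R1 from anc(c,g), knows(g,j)
round 2: derive anc(g,c) via R1 from anc(g,b), knows(b,c)
round 2: derive anc(g,h) via R1 from anc(g,g), knows(g,h)
round 2: derive anc(g,j) via R1 from anc(g,g), knows(g,j)
round 2: derive anc(i,i) via R1 from anc(i,j), knows(j,i)
round 2: derive anc(j,a) via R1 from anc(j,h), knows(h,a)
round 3: derive anc(a,i) via R1 from anc(a,j), knows(j,i)
round 3: derive anc(b,i) via R1 from anc(b,j), knows(j,i)
round 3: derive anc(c,a) via R1 from anc(c,h), knows(h,a)
round 3: derive anc(c,i) via R1 from anc(c,j), knows(j,i)
round 3: derive anc(g,a) via R1 from anc(g,h), knows(h,a)
round 3: derive anc(g,d) via R1 from anc(g,c), knows(c,d)
round 3: derive anc(g,i) via R1 from anc(g,j), knows(j,i)
round 3: derive anc(j,b) via R1 from anc(j,a), knows(a,b)
round 3: derive anc(j,j) via R1 from anc(j,a), knows(a,j)
round 4: derive anc(c,b) via R1 from anc(c,a), knows(a,b)
round 4: derive anc(j,c) via R1 from anc(j,b), knows(b,c)
round 4: derive anc(j,i) via R1 from anc(j,j), knows(j,i)
round 5: derive anc(c,c) via R1 from anc(c,b), knows(b,c)
round 5: derive anc(j,d) via R1 from anc(j,c), knows(c,d)
round 6: derive anc(c,d) via R1 from anc(c,c), knows(c,d)

anc(a,a)
anc(a,b)
anc(a,c)
anc(a,d)
anc(a,h)
anc(a,i)
anc(a,j)
anc(b,c)
anc(b,d)
anc(b,i)
anc(b,j)
anc(c,a)
anc(c,b)
anc(c,c)
anc(c,d)
anc(c,g)
anc(c,h)
anc(c,i)
anc(c,j)
anc(d,i)
anc(e,e)
anc(g,a)
anc(g,b)
anc(g,c)
anc(g,d)
anc(g,g)
anc(g,h)
anc(g,i)
anc(g,j)
anc(h,d)
anc(i,d)
anc(i,i)
anc(i,j)
anc(j,a)
anc(j,b)
anc(j,c)
anc(j,d)
anc(j,e)
anc(j,h)
anc(j,i)
anc(j,j)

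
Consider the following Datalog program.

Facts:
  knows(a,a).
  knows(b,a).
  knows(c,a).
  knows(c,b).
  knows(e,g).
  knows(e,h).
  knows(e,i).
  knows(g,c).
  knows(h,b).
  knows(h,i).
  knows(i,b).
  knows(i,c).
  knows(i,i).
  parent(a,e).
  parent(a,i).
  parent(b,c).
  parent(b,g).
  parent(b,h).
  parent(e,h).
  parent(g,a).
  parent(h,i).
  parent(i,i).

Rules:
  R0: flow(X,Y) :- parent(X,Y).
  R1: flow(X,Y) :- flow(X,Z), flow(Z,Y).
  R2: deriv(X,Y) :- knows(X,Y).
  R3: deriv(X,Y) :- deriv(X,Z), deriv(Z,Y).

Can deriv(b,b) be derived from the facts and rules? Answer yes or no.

no

round 1: derive deriv(a,a) via R2 from knows(a,a)
round 1: derive deriv(b,a) via R2 from knows(b,a)
round 1: derive deriv(c,a) via R2 from knows(c,a)
round 1: derive deriv(c,b) via R2 from knows(c,b)
round 1: derive deriv(e,g) via R2 from knows(e,g)
round 1: derive deriv(e,h) via R2 from knows(e,h)
round 1: derive deriv(e,i) via R2 from knows(e,i)
round 1: derive deriv(g,c) via R2 from knows(g,c)
round 1: derive deriv(h,b) via R2 from knows(h,b)
round 1: derive deriv(h,i) via R2 from knows(h,i)
round 1: derive deriv(i,b) via R2 from knows(i,b)
round 1: derive deriv(i,c) via R2 from knows(i,c)
round 1: derive deriv(i,i) via R2 from knows(i,i)
round 2: derive deriv(e,b) via R3 from deriv(e,h), deriv(h,b)
round 2: derive deriv(e,c) via R3 from deriv(e,g), deriv(g,c)
round 2: derive deriv(g,a) via R3 from deriv(g,c), deriv(c,a)
round 2: derive deriv(g,b) via R3 from deriv(g,c), deriv(c,b)
round 2: derive deriv(h,a) via R3 from deriv(h,b), deriv(b,a)
round 2: derive deriv(h,c) via R3 from deriv(h,i), deriv(i,c)
round 2: derive deriv(i,a) via R3 from deriv(i,b), deriv(b,a)
round 3: derive deriv(e,a) via R3 from deriv(e,b), deriv(b,a)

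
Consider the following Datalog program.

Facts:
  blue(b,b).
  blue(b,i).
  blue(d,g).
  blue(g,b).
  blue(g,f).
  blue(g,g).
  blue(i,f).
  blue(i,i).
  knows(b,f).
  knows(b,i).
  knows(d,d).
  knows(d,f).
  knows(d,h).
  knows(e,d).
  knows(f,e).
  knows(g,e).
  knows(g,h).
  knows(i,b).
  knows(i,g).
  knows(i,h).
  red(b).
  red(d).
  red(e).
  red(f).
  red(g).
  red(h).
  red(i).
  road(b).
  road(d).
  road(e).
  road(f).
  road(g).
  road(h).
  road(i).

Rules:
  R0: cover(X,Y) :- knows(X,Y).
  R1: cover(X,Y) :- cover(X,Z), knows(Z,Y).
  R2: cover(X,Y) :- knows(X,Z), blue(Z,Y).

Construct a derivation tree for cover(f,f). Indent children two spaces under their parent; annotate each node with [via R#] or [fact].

round 1: derive cover(b,f) via R0 from knows(b,f)
round 1: derive cover(b,i) via R0 from knows(b,i)
round 1: derive cover(d,d) via R0 from knows(d,d)
round 1: derive cover(d,f) via R0 from knows(d,f)
round 1: derive cover(d,h) via R0 from knows(d,h)
round 1: derive cover(e,d) via R0 from knows(e,d)
round 1: derive cover(f,e) via R0 from knows(f,e)
round 1: derive cover(g,e) via R0 from knows(g,e)
round 1: derive cover(g,h) via R0 from knows(g,h)
round 1: derive cover(i,b) via R0 from knows(i,b)
round 1: derive cover(i,g) via R0 from knows(i,g)
round 1: derive cover(i,h) via R0 from knows(i,h)
round 1: derive cover(d,g) via R2 from knows(d,d), blue(d,g)
round 1: derive cover(e,g) via R2 from knows(e,d), blue(d,g)
round 1: derive cover(i,f) via R2 from knows(i,g), blue(g,f)
round 1: derive cover(i,i) via R2 from knows(i,b), blue(b,i)
round 2: derive cover(b,b) via R1 from cover(b,i), knows(i,b)
round 2: derive cover(b,e) via R1 from cover(b,f), knows(f,e)
round 2: derive cover(b,g) via R1 from cover(b,i), knows(i,g)
round 2: derive cover(b,h) via R1 from cover(b,i), knows(i,h)
round 2: derive cover(d,e) via R1 from cover(d,f), knows(f,e)
round 2: derive cover(e,e) via R1 from cover(e,g), knows(g,e)
round 2: derive cover(e,f) via R1 from cover(e,d), knows(d,f)
round 2: derive cover(e,h) via R1 from cover(e,d), knows(d,h)
round 2: derive cover(f,d) via R1 from cover(f,e), knows(e,d)
round 2: derive cover(g,d) via R1 from cover(g,e), knows(e,d)
round 2: derive cover(i,e) via R1 from cover(i,f), knows(f,e)
round 3: derive cover(b,d) via R1 from cover(b,e), knows(e,d)
round 3: derive cover(f,f) via R1 from cover(f,d), knows(d,f)
round 3: derive cover(f,h) via R1 from cover(f,d), knows(d,h)
round 3: derive cover(g,f) via R1 from cover(g,d), knows(d,f)
round 3: derive cover(i,d) via R1 from cover(i,e), knows(e,d)

cover(f,f)  [via R1]
  cover(f,d)  [via R1]
    cover(f,e)  [via R0]
      knows(f,e)  [fact]
    knows(e,d)  [fact]
  knows(d,f)  [fact]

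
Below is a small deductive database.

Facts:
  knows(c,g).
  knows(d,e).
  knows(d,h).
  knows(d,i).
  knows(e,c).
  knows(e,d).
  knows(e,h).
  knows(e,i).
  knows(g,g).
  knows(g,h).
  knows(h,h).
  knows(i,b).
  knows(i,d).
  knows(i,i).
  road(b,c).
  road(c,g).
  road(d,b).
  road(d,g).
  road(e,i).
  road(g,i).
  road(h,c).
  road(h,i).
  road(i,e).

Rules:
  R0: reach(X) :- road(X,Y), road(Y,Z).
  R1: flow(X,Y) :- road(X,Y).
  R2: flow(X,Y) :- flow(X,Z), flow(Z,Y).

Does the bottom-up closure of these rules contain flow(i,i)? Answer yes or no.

yes

round 1: derive flow(b,c) via R1 from road(b,c)
round 1: derive flow(c,g) via R1 from road(c,g)
round 1: derive flow(d,b) via R1 from road(d,b)
round 1: derive flow(d,g) via R1 from road(d,g)
round 1: derive flow(e,i) via R1 from road(e,i)
round 1: derive flow(g,i) via R1 from road(g,i)
round 1: derive flow(h,c) via R1 from road(h,c)
round 1: derive flow(h,i) via R1 from road(h,i)
round 1: derive flow(i,e) via R1 from road(i,e)
round 2: derive flow(b,g) via R2 from flow(b,c), flow(c,g)
round 2: derive flow(c,i) via R2 from flow(c,g), flow(g,i)
round 2: derive flow(d,c) via R2 from flow(d,b), flow(b,c)
round 2: derive flow(d,i) via R2 from flow(d,g), flow(g,i)
round 2: derive flow(e,e) via R2 from flow(e,i), flow(i,e)
round 2: derive flow(g,e) via R2 from flow(g,i), flow(i,e)
round 2: derive flow(h,e) via R2 from flow(h,i), flow(i,e)
round 2: derive flow(h,g) via R2 from flow(h,c), flow(c,g)
round 2: derive flow(i,i) via R2 from flow(i,e), flow(e,i)
round 3: derive flow(b,e) via R2 from flow(b,g), flow(g,e)
round 3: derive flow(b,i) via R2 from flow(b,c), flow(c,i)
round 3: derive flow(c,e) via R2 from flow(c,g), flow(g,e)
round 3: derive flow(d,e) via R2 from flow(d,g), flow(g,e)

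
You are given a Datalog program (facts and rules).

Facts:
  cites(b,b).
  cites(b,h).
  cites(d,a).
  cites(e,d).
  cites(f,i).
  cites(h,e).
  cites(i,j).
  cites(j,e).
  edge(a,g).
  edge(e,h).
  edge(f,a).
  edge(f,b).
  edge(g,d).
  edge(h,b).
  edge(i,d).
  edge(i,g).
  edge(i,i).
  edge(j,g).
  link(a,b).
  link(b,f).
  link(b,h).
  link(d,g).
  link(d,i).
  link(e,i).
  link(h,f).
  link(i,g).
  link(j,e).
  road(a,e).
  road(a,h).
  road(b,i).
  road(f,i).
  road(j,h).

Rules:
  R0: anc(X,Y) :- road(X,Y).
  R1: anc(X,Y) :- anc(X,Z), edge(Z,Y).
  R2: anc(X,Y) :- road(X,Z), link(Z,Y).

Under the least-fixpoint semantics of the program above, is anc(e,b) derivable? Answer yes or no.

round 1: derive anc(a,e) via R0 from road(a,e)
round 1: derive anc(a,h) via R0 from road(a,h)
round 1: derive anc(b,i) via R0 from road(b,i)
round 1: derive anc(f,i) via R0 from road(f,i)
round 1: derive anc(j,h) via R0 from road(j,h)
round 1: derive anc(a,f) via R2 from road(a,h), link(h,f)
round 1: derive anc(a,i) via R2 from road(a,e), link(e,i)
round 1: derive anc(b,g) via R2 from road(b,i), link(i,g)
round 1: derive anc(f,g) via R2 from road(f,i), link(i,g)
round 1: derive anc(j,f) via R2 from road(j,h), link(h,f)
round 2: derive anc(a,a) via R1 from anc(a,f), edge(f,a)
round 2: derive anc(a,b) via R1 from anc(a,f), edge(f,b)
round 2: derive anc(a,d) via R1 from anc(a,i), edge(i,d)
round 2: derive anc(a,g) via R1 from anc(a,i), edge(i,g)
round 2: derive anc(b,d) via R1 from anc(b,g), edge(g,d)
round 2: derive anc(f,d) via R1 from anc(f,g), edge(g,d)
round 2: derive anc(j,a) via R1 from anc(j,f), edge(f,a)
round 2: derive anc(j,b) via R1 from anc(j,f), edge(f,b)
round 3: derive anc(j,g) via R1 from anc(j,a), edge(a,g)
round 4: derive anc(j,d) via R1 from anc(j,g), edge(g,d)

no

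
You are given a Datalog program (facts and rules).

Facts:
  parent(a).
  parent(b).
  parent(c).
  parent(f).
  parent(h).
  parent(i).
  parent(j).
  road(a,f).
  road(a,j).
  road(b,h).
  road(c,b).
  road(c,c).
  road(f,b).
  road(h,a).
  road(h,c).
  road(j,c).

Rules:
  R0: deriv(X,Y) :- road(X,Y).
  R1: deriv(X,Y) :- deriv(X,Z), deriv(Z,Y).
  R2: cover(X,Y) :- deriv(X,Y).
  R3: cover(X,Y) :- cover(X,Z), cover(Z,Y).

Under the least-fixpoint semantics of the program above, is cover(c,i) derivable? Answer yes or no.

round 1: derive deriv(a,f) via R0 from road(a,f)
round 1: derive deriv(a,j) via R0 from road(a,j)
round 1: derive deriv(b,h) via R0 from road(b,h)
round 1: derive deriv(c,b) via R0 from road(c,b)
round 1: derive deriv(c,c) via R0 from road(c,c)
round 1: derive deriv(f,b) via R0 from road(f,b)
round 1: derive deriv(h,a) via R0 from road(h,a)
round 1: derive deriv(h,c) via R0 from road(h,c)
round 1: derive deriv(j,c) via R0 from road(j,c)
round 2: derive deriv(a,b) via R1 from deriv(a,f), deriv(f,b)
round 2: derive deriv(a,c) via R1 from deriv(a,j), deriv(j,c)
round 2: derive deriv(b,a) via R1 from deriv(b,h), deriv(h,a)
round 2: derive deriv(b,c) via R1 from deriv(b,h), deriv(h,c)
round 2: derive deriv(c,h) via R1 from deriv(c,b), deriv(b,h)
round 2: derive deriv(f,h) via R1 from deriv(f,b), deriv(b,h)
round 2: derive deriv(h,b) via R1 from deriv(h,c), deriv(c,b)
round 2: derive deriv(h,f) via R1 from deriv(h,a), deriv(a,f)
round 2: derive deriv(h,j) via R1 from deriv(h,a), deriv(a,j)
round 2: derive deriv(j,b) via R1 from deriv(j,c), deriv(c,b)
round 2: derive cover(a,f) via R2 from deriv(a,f)
round 2: derive cover(a,j) via R2 from deriv(a,j)
round 2: derive cover(b,h) via R2 from deriv(b,h)
round 2: derive cover(c,b) via R2 from deriv(c,b)
round 2: derive cover(c,c) via R2 from deriv(c,c)
round 2: derive cover(f,b) via R2 from deriv(f,b)
round 2: derive cover(h,a) via R2 from deriv(h,a)
round 2: derive cover(h,c) via R2 from deriv(h,c)
round 2: derive cover(j,c) via R2 from deriv(j,c)
round 3: derive deriv(a,a) via R1 from deriv(a,b), deriv(b,a)
round 3: derive deriv(a,h) via R1 from deriv(a,b), deriv(b,h)
round 3: derive deriv(b,b) via R1 from deriv(b,a), deriv(a,b)
round 3: derive deriv(b,f) via R1 from deriv(b,a), deriv(a,f)
round 3: derive deriv(b,j) via R1 from deriv(b,a), deriv(a,j)
round 3: derive deriv(c,a) via R1 from deriv(c,b), deriv(b,a)
round 3: derive deriv(c,f) via R1 from deriv(c,h), deriv(h,f)
round 3: derive deriv(c,j) via R1 from deriv(c,h), deriv(h,j)
round 3: derive deriv(f,a) via R1 from deriv(f,b), deriv(b,a)
round 3: derive deriv(f,c) via R1 from deriv(f,b), deriv(b,c)
round 3: derive deriv(f,f) via R1 from deriv(f,h), deriv(h,f)
round 3: derive deriv(f,j) via R1 from deriv(f,h), deriv(h,j)
round 3: derive deriv(h,h) via R1 from deriv(h,b), deriv(b,h)
round 3: derive deriv(j,a) via R1 from deriv(j,b), deriv(b,a)
round 3: derive deriv(j,h) via R1 from deriv(j,b), deriv(b,h)
round 3: derive cover(a,b) via R2 from deriv(a,b)
round 3: derive cover(a,c) via R2 from deriv(a,c)
round 3: derive cover(b,a) via R2 from deriv(b,a)
round 3: derive cover(b,c) via R2 from deriv(b,c)
round 3: derive cover(c,h) via R2 from deriv(c,h)
round 3: derive cover(f,h) via R2 from deriv(f,h)
round 3: derive cover(h,b) via R2 from deriv(h,b)
round 3: derive cover(h,f) via R2 from deriv(h,f)
round 3: derive cover(h,j) via R2 from deriv(h,j)
round 3: derive cover(j,b) via R2 from deriv(j,b)
round 4: derive deriv(j,f) via R1 from deriv(j,a), deriv(a,f)
round 4: derive deriv(j,j) via R1 from deriv(j,a), deriv(a,j)
round 4: derive cover(a,a) via R2 from deriv(a,a)
round 4: derive cover(a,h) via R2 from deriv(a,h)
round 4: derive cover(b,b) via R2 from deriv(b,b)
round 4: derive cover(b,f) via R2 from deriv(b,f)
round 4: derive cover(b,j) via R2 from deriv(b,j)
round 4: derive cover(c,a) via R2 from deriv(c,a)
round 4: derive cover(c,f) via R2 from deriv(c,f)
round 4: derive cover(c,j) via R2 from deriv(c,j)
round 4: derive cover(f,a) via R2 from deriv(f,a)
round 4: derive cover(f,c) via R2 from deriv(f,c)
round 4: derive cover(f,f) via R2 from deriv(f,f)
round 4: derive cover(f,j) via R2 from deriv(f,j)
round 4: derive cover(h,h) via R2 from deriv(h,h)
round 4: derive cover(j,a) via R2 from deriv(j,a)
round 4: derive cover(j,h) via R2 from deriv(j,h)
round 5: derive cover(j,f) via R2 from deriv(j,f)
round 5: derive cover(j,j) via R2 from deriv(j,j)

no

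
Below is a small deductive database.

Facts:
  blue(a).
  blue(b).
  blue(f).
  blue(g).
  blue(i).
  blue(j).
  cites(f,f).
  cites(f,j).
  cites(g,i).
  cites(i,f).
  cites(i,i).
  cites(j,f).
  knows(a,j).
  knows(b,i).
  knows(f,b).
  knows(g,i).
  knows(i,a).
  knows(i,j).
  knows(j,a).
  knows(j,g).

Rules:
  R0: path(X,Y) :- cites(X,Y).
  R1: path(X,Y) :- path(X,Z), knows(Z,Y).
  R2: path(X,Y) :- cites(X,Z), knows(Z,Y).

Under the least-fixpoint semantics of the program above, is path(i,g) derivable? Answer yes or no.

yes

round 1: derive path(f,f) via R0 from cites(f,f)
round 1: derive path(f,j) via R0 from cites(f,j)
round 1: derive path(g,i) via R0 from cites(g,i)
round 1: derive path(i,f) via R0 from cites(i,f)
round 1: derive path(i,i) via R0 from cites(i,i)
round 1: derive path(j,f) via R0 from cites(j,f)
round 1: derive path(f,a) via R2 from cites(f,j), knows(j,a)
round 1: derive path(f,b) via R2 from cites(f,f), knows(f,b)
round 1: derive path(f,g) via R2 from cites(f,j), knows(j,g)
round 1: derive path(g,a) via R2 from cites(g,i), knows(i,a)
round 1: derive path(g,j) via R2 from cites(g,i), knows(i,j)
round 1: derive path(i,a) via R2 from cites(i,i), knows(i,a)
round 1: derive path(i,b) via R2 from cites(i,f), knows(f,b)
round 1: derive path(i,j) via R2 from cites(i,i), knows(i,j)
round 1: derive path(j,b) via R2 from cites(j,f), knows(f,b)
round 2: derive path(f,i) via R1 from path(f,b), knows(b,i)
round 2: derive path(g,g) via R1 from path(g,j), knows(j,g)
round 2: derive path(i,g) via R1 from path(i,j), knows(j,g)
round 2: derive path(j,i) via R1 from path(j,b), knows(b,i)
round 3: derive path(j,a) via R1 from path(j,i), knows(i,a)
round 3: derive path(j,j) via R1 from path(j,i), knows(i,j)
round 4: derive path(j,g) via R1 from path(j,j), knows(j,g)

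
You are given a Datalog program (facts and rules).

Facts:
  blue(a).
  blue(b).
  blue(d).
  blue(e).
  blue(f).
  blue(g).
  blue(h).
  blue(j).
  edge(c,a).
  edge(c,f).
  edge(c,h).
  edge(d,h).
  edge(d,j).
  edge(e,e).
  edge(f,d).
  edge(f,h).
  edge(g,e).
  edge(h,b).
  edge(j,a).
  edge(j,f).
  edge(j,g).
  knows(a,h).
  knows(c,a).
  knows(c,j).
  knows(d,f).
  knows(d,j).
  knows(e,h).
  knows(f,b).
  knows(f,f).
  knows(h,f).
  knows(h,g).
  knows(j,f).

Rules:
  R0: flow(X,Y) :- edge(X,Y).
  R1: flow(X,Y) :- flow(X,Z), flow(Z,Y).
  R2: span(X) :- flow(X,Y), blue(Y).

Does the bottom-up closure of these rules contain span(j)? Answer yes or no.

round 1: derive flow(c,a) via R0 from edge(c,a)
round 1: derive flow(c,f) via R0 from edge(c,f)
round 1: derive flow(c,h) via R0 from edge(c,h)
round 1: derive flow(d,h) via R0 from edge(d,h)
round 1: derive flow(d,j) via R0 from edge(d,j)
round 1: derive flow(e,e) via R0 from edge(e,e)
round 1: derive flow(f,d) via R0 from edge(f,d)
round 1: derive flow(f,h) via R0 from edge(f,h)
round 1: derive flow(g,e) via R0 from edge(g,e)
round 1: derive flow(h,b) via R0 from edge(h,b)
round 1: derive flow(j,a) via R0 from edge(j,a)
round 1: derive flow(j,f) via R0 from edge(j,f)
round 1: derive flow(j,g) via R0 from edge(j,g)
round 2: derive flow(c,b) via R1 from flow(c,h), flow(h,b)
round 2: derive flow(c,d) via R1 from flow(c,f), flow(f,d)
round 2: derive flow(d,a) via R1 from flow(d,j), flow(j,a)
round 2: derive flow(d,b) via R1 from flow(d,h), flow(h,b)
round 2: derive flow(d,f) via R1 from flow(d,j), flow(j,f)
round 2: derive flow(d,g) via R1 from flow(d,j), flow(j,g)
round 2: derive flow(f,b) via R1 from flow(f,h), flow(h,b)
round 2: derive flow(f,j) via R1 from flow(f,d), flow(d,j)
round 2: derive flow(j,d) via R1 from flow(j,f), flow(f,d)
round 2: derive flow(j,e) via R1 from flow(j,g), flow(g,e)
round 2: derive flow(j,h) via R1 from flow(j,f), flow(f,h)
round 2: derive span(c) via R2 from flow(c,a), blue(a)
round 2: derive span(d) via R2 from flow(d,h), blue(h)
round 2: derive span(e) via R2 from flow(e,e), blue(e)
round 2: derive span(f) via R2 from flow(f,d), blue(d)
round 2: derive span(g) via R2 from flow(g,e), blue(e)
round 2: derive span(h) via R2 from flow(h,b), blue(b)
round 2: derive span(j) via R2 from flow(j,a), blue(a)
round 3: derive flow(c,g) via R1 from flow(c,d), flow(d,g)
round 3: derive flow(c,j) via R1 from flow(c,d), flow(d,j)
round 3: derive flow(d,d) via R1 from flow(d,f), flow(f,d)
round 3: derive flow(d,e) via R1 from flow(d,g), flow(g,e)
round 3: derive flow(f,a) via R1 from flow(f,d), flow(d,a)
round 3: derive flow(f,e) via R1 from flow(f,j), flow(j,e)
round 3: derive flow(f,f) via R1 from flow(f,d), flow(d,f)
round 3: derive flow(f,g) via R1 from flow(f,d), flow(d,g)
round 3: derive flow(j,b) via R1 from flow(j,d), flow(d,b)
round 3: derive flow(j,j) via R1 from flow(j,d), flow(d,j)
round 4: derive flow(c,e) via R1 from flow(c,d), flow(d,e)

yes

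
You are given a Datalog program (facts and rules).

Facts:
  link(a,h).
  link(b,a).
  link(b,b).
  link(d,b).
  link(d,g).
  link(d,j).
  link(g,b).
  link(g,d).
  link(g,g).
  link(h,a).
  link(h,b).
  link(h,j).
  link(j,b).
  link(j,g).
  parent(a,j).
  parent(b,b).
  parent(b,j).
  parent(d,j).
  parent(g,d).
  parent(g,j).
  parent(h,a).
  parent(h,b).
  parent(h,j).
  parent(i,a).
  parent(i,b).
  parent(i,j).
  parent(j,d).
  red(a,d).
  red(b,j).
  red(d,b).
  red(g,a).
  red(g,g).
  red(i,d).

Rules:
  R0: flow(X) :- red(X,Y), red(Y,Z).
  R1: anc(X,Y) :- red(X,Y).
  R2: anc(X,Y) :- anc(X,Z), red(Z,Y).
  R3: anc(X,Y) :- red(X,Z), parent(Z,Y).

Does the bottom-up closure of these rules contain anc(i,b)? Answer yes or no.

round 1: derive anc(a,d) via R1 from red(a,d)
round 1: derive anc(b,j) via R1 from red(b,j)
round 1: derive anc(d,b) via R1 from red(d,b)
round 1: derive anc(g,a) via R1 from red(g,a)
round 1: derive anc(g,g) via R1 from red(g,g)
round 1: derive anc(i,d) via R1 from red(i,d)
round 1: derive anc(a,j) via R3 from red(a,d), parent(d,j)
round 1: derive anc(b,d) via R3 from red(b,j), parent(j,d)
round 1: derive anc(d,j) via R3 from red(d,b), parent(b,j)
round 1: derive anc(g,d) via R3 from red(g,g), parent(g,d)
round 1: derive anc(g,j) via R3 from red(g,a), parent(a,j)
round 1: derive anc(i,j) via R3 from red(i,d), parent(d,j)
round 2: derive anc(a,b) via R2 from anc(a,d), red(d,b)
round 2: derive anc(b,b) via R2 from anc(b,d), red(d,b)
round 2: derive anc(g,b) via R2 from anc(g,d), red(d,b)
round 2: derive anc(i,b) via R2 from anc(i,d), red(d,b)

yes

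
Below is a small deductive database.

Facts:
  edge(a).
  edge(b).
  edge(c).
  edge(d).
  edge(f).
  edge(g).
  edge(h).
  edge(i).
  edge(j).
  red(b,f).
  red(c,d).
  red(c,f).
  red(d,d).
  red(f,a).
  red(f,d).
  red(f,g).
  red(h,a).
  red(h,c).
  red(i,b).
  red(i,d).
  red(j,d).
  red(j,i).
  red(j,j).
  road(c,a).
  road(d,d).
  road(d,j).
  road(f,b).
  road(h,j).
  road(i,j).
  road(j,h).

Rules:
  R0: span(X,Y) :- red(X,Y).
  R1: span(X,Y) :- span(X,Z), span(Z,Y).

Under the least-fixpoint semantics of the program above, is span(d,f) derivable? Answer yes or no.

no

round 1: derive span(b,f) via R0 from red(b,f)
round 1: derive span(c,d) via R0 from red(c,d)
round 1: derive span(c,f) via R0 from red(c,f)
round 1: derive span(d,d) via R0 from red(d,d)
round 1: derive span(f,a) via R0 from red(f,a)
round 1: derive span(f,d) via R0 from red(f,d)
round 1: derive span(f,g) via R0 from red(f,g)
round 1: derive span(h,a) via R0 from red(h,a)
round 1: derive span(h,c) via R0 from red(h,c)
round 1: derive span(i,b) via R0 from red(i,b)
round 1: derive span(i,d) via R0 from red(i,d)
round 1: derive span(j,d) via R0 from red(j,d)
round 1: derive span(j,i) via R0 from red(j,i)
round 1: derive span(j,j) via R0 from red(j,j)
round 2: derive span(b,a) via R1 from span(b,f), span(f,a)
round 2: derive span(b,d) via R1 from span(b,f), span(f,d)
round 2: derive span(b,g) via R1 from span(b,f), span(f,g)
round 2: derive span(c,a) via R1 from span(c,f), span(f,a)
round 2: derive span(c,g) via R1 from span(c,f), span(f,g)
round 2: derive span(h,d) via R1 from span(h,c), span(c,d)
round 2: derive span(h,f) via R1 from span(h,c), span(c,f)
round 2: derive span(i,f) via R1 from span(i,b), span(b,f)
round 2: derive span(j,b) via R1 from span(j,i), span(i,b)
round 3: derive span(h,g) via R1 from span(h,c), span(c,g)
round 3: derive span(i,a) via R1 from span(i,b), span(b,a)
round 3: derive span(i,g) via R1 from span(i,b), span(b,g)
round 3: derive span(j,a) via R1 from span(j,b), span(b,a)
round 3: derive span(j,f) via R1 from span(j,b), span(b,f)
round 3: derive span(j,g) via R1 from span(j,b), span(b,g)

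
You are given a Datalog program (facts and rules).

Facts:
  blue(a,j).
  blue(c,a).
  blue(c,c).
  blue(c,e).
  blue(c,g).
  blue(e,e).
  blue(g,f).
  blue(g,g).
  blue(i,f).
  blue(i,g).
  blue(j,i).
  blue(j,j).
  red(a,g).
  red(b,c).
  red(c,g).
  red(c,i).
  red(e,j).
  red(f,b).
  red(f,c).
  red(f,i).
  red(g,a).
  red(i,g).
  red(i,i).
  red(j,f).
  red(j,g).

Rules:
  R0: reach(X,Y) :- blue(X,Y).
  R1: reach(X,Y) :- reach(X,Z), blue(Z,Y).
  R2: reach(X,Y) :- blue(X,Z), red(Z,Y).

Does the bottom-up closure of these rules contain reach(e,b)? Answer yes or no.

no

round 1: derive reach(a,j) via R0 from blue(a,j)
round 1: derive reach(c,a) via R0 from blue(c,a)
round 1: derive reach(c,c) via R0 from blue(c,c)
round 1: derive reach(c,e) via R0 from blue(c,e)
round 1: derive reach(c,g) via R0 from blue(c,g)
round 1: derive reach(e,e) via R0 from blue(e,e)
round 1: derive reach(g,f) via R0 from blue(g,f)
round 1: derive reach(g,g) via R0 from blue(g,g)
round 1: derive reach(i,f) via R0 from blue(i,f)
round 1: derive reach(i,g) via R0 from blue(i,g)
round 1: derive reach(j,i) via R0 from blue(j,i)
round 1: derive reach(j,j) via R0 from blue(j,j)
round 1: derive reach(a,f) via R2 from blue(a,j), red(j,f)
round 1: derive reach(a,g) via R2 from blue(a,j), red(j,g)
round 1: derive reach(c,i) via R2 from blue(c,c), red(c,i)
round 1: derive reach(c,j) via R2 from blue(c,e), red(e,j)
round 1: derive reach(e,j) via R2 from blue(e,e), red(e,j)
round 1: derive reach(g,a) via R2 from blue(g,g), red(g,a)
round 1: derive reach(g,b) via R2 from blue(g,f), red(f,b)
round 1: derive reach(g,c) via R2 from blue(g,f), red(f,c)
round 1: derive reach(g,i) via R2 from blue(g,f), red(f,i)
round 1: derive reach(i,a) via R2 from blue(i,g), red(g,a)
round 1: derive reach(i,b) via R2 from blue(i,f), red(f,b)
round 1: derive reach(i,c) via R2 from blue(i,f), red(f,c)
round 1: derive reach(i,i) via R2 from blue(i,f), red(f,i)
round 1: derive reach(j,f) via R2 from blue(j,j), red(j,f)
round 1: derive reach(j,g) via R2 from blue(j,i), red(i,g)
round 2: derive reach(a,i) via R1 from reach(a,j), blue(j,i)
round 2: derive reach(c,f) via R1 from reach(c,g), blue(g,f)
round 2: derive reach(e,i) via R1 from reach(e,j), blue(j,i)
round 2: derive reach(g,e) via R1 from reach(g,c), blue(c,e)
round 2: derive reach(g,j) via R1 from reach(g,a), blue(a,j)
round 2: derive reach(i,e) via R1 from reach(i,c), blue(c,e)
round 2: derive reach(i,j) via R1 from reach(i,a), blue(a,j)
round 3: derive reach(e,f) via R1 from reach(e,i), blue(i,f)
round 3: derive reach(e,g) via R1 from reach(e,i), blue(i,g)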